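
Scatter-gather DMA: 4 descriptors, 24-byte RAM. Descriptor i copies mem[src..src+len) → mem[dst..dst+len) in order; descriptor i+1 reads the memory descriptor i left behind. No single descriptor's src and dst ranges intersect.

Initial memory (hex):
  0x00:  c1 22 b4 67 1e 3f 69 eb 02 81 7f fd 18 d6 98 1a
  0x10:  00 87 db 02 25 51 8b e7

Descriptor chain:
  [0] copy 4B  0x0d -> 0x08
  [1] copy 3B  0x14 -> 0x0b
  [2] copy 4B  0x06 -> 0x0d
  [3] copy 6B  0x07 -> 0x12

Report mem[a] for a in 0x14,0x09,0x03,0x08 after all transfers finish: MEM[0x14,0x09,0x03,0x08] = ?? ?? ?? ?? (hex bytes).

  after D0: wrote 4B at 0x08 = d6981a00
  after D1: wrote 3B at 0x0b = 25518b
  after D2: wrote 4B at 0x0d = 69ebd698
  after D3: wrote 6B at 0x12 = ebd6981a2551
query mem[0x14]=0x98, mem[0x09]=0x98, mem[0x03]=0x67, mem[0x08]=0xd6

MEM[0x14,0x09,0x03,0x08] = 98 98 67 d6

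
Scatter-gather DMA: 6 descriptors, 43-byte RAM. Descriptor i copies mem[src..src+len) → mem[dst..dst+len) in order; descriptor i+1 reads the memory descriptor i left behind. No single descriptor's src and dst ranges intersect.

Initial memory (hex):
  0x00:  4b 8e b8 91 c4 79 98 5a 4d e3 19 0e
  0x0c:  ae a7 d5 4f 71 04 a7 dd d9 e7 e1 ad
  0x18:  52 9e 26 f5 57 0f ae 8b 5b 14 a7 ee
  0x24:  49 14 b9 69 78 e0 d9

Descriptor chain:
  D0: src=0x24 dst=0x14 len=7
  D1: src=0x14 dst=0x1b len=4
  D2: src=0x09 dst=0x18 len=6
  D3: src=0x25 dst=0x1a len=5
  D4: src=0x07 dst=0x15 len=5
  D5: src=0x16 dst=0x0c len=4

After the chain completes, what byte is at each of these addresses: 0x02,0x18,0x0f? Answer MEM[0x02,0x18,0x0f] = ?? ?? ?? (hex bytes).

#0 dst[0x14+7] := {0x49,0x14,0xb9,0x69,0x78,0xe0,0xd9}
#1 dst[0x1b+4] := {0x49,0x14,0xb9,0x69}
#2 dst[0x18+6] := {0xe3,0x19,0x0e,0xae,0xa7,0xd5}
#3 dst[0x1a+5] := {0x14,0xb9,0x69,0x78,0xe0}
#4 dst[0x15+5] := {0x5a,0x4d,0xe3,0x19,0x0e}
#5 dst[0x0c+4] := {0x4d,0xe3,0x19,0x0e}
query mem[0x02]=0xb8, mem[0x18]=0x19, mem[0x0f]=0x0e

MEM[0x02,0x18,0x0f] = b8 19 0e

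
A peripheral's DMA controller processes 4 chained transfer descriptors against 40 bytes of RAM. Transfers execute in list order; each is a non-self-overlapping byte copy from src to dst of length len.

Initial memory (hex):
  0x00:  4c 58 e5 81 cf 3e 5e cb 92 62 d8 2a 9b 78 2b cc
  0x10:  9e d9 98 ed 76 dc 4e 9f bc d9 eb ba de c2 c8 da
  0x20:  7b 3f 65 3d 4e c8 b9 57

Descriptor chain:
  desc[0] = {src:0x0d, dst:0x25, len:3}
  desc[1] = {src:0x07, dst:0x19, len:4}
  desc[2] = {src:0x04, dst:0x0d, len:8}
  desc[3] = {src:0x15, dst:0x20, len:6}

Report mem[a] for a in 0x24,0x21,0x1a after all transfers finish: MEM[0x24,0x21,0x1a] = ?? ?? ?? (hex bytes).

MEM[0x24,0x21,0x1a] = cb 4e 92

  after D0: wrote 3B at 0x25 = 782bcc
  after D1: wrote 4B at 0x19 = cb9262d8
  after D2: wrote 8B at 0x0d = cf3e5ecb9262d82a
  after D3: wrote 6B at 0x20 = dc4e9fbccb92
query mem[0x24]=0xcb, mem[0x21]=0x4e, mem[0x1a]=0x92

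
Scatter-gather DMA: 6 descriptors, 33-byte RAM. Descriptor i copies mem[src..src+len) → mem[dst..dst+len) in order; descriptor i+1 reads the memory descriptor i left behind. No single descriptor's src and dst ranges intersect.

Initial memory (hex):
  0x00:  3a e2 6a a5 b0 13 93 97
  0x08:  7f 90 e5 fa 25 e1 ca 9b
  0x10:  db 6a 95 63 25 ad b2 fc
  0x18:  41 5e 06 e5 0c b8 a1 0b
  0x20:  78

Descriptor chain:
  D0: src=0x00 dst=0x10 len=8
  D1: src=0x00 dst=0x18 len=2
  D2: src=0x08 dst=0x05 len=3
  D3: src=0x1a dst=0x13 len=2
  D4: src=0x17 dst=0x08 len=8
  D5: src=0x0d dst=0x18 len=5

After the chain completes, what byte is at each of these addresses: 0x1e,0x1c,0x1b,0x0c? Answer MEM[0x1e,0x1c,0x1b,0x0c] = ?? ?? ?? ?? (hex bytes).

MEM[0x1e,0x1c,0x1b,0x0c] = a1 e2 3a e5

#0 dst[0x10+8] := {0x3a,0xe2,0x6a,0xa5,0xb0,0x13,0x93,0x97}
#1 dst[0x18+2] := {0x3a,0xe2}
#2 dst[0x05+3] := {0x7f,0x90,0xe5}
#3 dst[0x13+2] := {0x06,0xe5}
#4 dst[0x08+8] := {0x97,0x3a,0xe2,0x06,0xe5,0x0c,0xb8,0xa1}
#5 dst[0x18+5] := {0x0c,0xb8,0xa1,0x3a,0xe2}
query mem[0x1e]=0xa1, mem[0x1c]=0xe2, mem[0x1b]=0x3a, mem[0x0c]=0xe5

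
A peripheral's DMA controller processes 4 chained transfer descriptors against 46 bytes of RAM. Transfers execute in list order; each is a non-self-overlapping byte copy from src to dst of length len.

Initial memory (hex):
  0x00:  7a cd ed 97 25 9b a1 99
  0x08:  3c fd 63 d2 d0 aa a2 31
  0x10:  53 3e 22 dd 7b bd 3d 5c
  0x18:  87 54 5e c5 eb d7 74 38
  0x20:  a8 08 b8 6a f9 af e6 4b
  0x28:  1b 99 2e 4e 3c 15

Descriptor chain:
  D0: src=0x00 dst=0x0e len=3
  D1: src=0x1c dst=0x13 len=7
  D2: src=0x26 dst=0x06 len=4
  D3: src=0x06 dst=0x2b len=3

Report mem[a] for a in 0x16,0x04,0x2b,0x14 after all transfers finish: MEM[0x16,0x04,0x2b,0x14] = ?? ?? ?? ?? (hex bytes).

  after D0: wrote 3B at 0x0e = 7acded
  after D1: wrote 7B at 0x13 = ebd77438a808b8
  after D2: wrote 4B at 0x06 = e64b1b99
  after D3: wrote 3B at 0x2b = e64b1b
query mem[0x16]=0x38, mem[0x04]=0x25, mem[0x2b]=0xe6, mem[0x14]=0xd7

MEM[0x16,0x04,0x2b,0x14] = 38 25 e6 d7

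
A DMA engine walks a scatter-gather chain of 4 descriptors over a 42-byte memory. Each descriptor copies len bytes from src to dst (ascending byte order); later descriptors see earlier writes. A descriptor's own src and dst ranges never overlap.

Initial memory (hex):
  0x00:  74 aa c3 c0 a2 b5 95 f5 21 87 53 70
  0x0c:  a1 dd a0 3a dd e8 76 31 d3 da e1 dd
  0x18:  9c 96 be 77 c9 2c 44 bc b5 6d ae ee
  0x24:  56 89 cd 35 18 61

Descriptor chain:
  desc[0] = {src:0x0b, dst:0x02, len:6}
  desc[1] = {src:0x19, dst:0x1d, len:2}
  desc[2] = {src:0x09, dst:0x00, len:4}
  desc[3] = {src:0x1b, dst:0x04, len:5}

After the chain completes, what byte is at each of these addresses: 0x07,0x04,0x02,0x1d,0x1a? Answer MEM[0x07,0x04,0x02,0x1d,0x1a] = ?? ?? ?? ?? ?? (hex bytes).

  after D0: wrote 6B at 0x02 = 70a1dda03add
  after D1: wrote 2B at 0x1d = 96be
  after D2: wrote 4B at 0x00 = 875370a1
  after D3: wrote 5B at 0x04 = 77c996bebc
query mem[0x07]=0xbe, mem[0x04]=0x77, mem[0x02]=0x70, mem[0x1d]=0x96, mem[0x1a]=0xbe

MEM[0x07,0x04,0x02,0x1d,0x1a] = be 77 70 96 be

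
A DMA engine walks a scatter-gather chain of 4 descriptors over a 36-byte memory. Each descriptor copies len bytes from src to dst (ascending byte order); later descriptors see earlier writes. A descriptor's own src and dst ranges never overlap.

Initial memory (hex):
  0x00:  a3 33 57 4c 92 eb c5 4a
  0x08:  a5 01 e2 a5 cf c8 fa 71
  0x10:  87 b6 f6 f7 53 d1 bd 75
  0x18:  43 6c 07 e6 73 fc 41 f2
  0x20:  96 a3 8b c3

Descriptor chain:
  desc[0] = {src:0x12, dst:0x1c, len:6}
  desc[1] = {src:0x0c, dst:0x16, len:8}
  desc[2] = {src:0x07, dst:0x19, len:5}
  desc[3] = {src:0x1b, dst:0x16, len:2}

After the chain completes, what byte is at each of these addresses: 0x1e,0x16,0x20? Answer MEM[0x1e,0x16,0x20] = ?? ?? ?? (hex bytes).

[0] 0x12->0x1c len=6 : f6 f7 53 d1 bd 75
[1] 0x0c->0x16 len=8 : cf c8 fa 71 87 b6 f6 f7
[2] 0x07->0x19 len=5 : 4a a5 01 e2 a5
[3] 0x1b->0x16 len=2 : 01 e2
query mem[0x1e]=0x53, mem[0x16]=0x01, mem[0x20]=0xbd

MEM[0x1e,0x16,0x20] = 53 01 bd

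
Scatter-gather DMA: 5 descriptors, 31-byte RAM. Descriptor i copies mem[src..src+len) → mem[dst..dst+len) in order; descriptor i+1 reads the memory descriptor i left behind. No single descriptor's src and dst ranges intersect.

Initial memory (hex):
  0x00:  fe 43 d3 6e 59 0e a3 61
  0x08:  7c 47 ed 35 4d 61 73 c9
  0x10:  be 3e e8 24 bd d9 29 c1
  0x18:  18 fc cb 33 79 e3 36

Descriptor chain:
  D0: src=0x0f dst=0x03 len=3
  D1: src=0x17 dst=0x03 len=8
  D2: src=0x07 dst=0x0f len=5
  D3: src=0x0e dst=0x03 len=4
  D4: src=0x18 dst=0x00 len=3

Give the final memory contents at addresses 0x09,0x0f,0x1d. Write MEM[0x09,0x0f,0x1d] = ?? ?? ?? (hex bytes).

MEM[0x09,0x0f,0x1d] = e3 33 e3

#0 dst[0x03+3] := {0xc9,0xbe,0x3e}
#1 dst[0x03+8] := {0xc1,0x18,0xfc,0xcb,0x33,0x79,0xe3,0x36}
#2 dst[0x0f+5] := {0x33,0x79,0xe3,0x36,0x35}
#3 dst[0x03+4] := {0x73,0x33,0x79,0xe3}
#4 dst[0x00+3] := {0x18,0xfc,0xcb}
query mem[0x09]=0xe3, mem[0x0f]=0x33, mem[0x1d]=0xe3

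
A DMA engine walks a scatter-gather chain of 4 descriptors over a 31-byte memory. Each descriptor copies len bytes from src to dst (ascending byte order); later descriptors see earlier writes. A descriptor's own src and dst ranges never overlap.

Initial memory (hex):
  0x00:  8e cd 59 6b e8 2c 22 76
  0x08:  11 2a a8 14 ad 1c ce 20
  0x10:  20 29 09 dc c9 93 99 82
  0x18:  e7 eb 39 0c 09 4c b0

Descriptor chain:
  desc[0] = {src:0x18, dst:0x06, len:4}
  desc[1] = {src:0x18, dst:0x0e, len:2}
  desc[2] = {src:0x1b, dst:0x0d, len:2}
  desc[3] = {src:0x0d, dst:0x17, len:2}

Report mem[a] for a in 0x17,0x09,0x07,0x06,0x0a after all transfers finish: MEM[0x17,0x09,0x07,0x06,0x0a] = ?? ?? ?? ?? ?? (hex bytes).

MEM[0x17,0x09,0x07,0x06,0x0a] = 0c 0c eb e7 a8

D0: mem[0x06..0x09] <- [e7 eb 39 0c]
D1: mem[0x0e..0x0f] <- [e7 eb]
D2: mem[0x0d..0x0e] <- [0c 09]
D3: mem[0x17..0x18] <- [0c 09]
query mem[0x17]=0x0c, mem[0x09]=0x0c, mem[0x07]=0xeb, mem[0x06]=0xe7, mem[0x0a]=0xa8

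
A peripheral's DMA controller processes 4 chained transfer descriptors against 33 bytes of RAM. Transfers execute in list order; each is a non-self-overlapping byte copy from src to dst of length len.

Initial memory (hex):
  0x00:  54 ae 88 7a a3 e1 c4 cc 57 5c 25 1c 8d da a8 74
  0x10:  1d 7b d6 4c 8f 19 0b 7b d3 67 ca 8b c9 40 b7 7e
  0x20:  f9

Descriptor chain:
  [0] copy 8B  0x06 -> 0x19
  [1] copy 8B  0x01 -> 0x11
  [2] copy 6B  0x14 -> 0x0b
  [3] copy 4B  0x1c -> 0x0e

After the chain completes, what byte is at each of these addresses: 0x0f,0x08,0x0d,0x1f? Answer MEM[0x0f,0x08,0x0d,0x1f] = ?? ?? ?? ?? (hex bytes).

#0 dst[0x19+8] := {0xc4,0xcc,0x57,0x5c,0x25,0x1c,0x8d,0xda}
#1 dst[0x11+8] := {0xae,0x88,0x7a,0xa3,0xe1,0xc4,0xcc,0x57}
#2 dst[0x0b+6] := {0xa3,0xe1,0xc4,0xcc,0x57,0xc4}
#3 dst[0x0e+4] := {0x5c,0x25,0x1c,0x8d}
query mem[0x0f]=0x25, mem[0x08]=0x57, mem[0x0d]=0xc4, mem[0x1f]=0x8d

MEM[0x0f,0x08,0x0d,0x1f] = 25 57 c4 8d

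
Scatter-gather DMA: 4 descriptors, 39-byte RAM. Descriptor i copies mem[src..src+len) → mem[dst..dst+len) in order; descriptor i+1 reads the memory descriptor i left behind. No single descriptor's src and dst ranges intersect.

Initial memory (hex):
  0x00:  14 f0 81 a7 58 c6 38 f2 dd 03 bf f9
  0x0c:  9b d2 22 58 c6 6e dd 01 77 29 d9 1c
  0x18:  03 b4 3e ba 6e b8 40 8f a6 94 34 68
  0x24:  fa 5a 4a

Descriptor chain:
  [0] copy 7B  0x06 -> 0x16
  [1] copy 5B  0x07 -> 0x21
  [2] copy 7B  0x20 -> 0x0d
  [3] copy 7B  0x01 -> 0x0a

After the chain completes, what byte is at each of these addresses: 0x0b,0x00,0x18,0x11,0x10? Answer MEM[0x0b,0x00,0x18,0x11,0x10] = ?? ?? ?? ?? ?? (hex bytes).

MEM[0x0b,0x00,0x18,0x11,0x10] = 81 14 dd bf f2

  after D0: wrote 7B at 0x16 = 38f2dd03bff99b
  after D1: wrote 5B at 0x21 = f2dd03bff9
  after D2: wrote 7B at 0x0d = a6f2dd03bff94a
  after D3: wrote 7B at 0x0a = f081a758c638f2
query mem[0x0b]=0x81, mem[0x00]=0x14, mem[0x18]=0xdd, mem[0x11]=0xbf, mem[0x10]=0xf2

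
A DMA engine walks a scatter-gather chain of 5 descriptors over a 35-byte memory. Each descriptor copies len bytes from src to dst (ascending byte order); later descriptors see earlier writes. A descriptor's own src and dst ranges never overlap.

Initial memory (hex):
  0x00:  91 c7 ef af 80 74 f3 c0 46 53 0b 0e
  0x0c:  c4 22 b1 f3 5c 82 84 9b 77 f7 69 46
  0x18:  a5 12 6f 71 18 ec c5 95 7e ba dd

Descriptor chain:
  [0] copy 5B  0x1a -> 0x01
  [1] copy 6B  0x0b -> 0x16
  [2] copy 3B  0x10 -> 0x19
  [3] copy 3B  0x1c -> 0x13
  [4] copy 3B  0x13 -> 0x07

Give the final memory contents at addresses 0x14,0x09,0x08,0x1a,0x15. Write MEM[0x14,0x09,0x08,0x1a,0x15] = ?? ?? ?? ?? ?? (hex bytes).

  after D0: wrote 5B at 0x01 = 6f7118ecc5
  after D1: wrote 6B at 0x16 = 0ec422b1f35c
  after D2: wrote 3B at 0x19 = 5c8284
  after D3: wrote 3B at 0x13 = 18ecc5
  after D4: wrote 3B at 0x07 = 18ecc5
query mem[0x14]=0xec, mem[0x09]=0xc5, mem[0x08]=0xec, mem[0x1a]=0x82, mem[0x15]=0xc5

MEM[0x14,0x09,0x08,0x1a,0x15] = ec c5 ec 82 c5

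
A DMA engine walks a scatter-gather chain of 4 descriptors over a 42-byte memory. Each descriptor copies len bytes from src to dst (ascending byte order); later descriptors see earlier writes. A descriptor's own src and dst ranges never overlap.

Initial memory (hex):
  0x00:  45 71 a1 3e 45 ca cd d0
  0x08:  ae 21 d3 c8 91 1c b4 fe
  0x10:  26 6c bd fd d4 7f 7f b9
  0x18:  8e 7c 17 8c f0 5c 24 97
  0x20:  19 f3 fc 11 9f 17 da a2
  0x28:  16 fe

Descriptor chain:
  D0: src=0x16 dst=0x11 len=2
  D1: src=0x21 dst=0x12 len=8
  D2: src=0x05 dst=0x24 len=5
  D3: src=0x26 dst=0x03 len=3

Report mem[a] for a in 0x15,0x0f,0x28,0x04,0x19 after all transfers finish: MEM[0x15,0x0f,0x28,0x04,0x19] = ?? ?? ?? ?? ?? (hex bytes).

MEM[0x15,0x0f,0x28,0x04,0x19] = 9f fe 21 ae 16

[0] 0x16->0x11 len=2 : 7f b9
[1] 0x21->0x12 len=8 : f3 fc 11 9f 17 da a2 16
[2] 0x05->0x24 len=5 : ca cd d0 ae 21
[3] 0x26->0x03 len=3 : d0 ae 21
query mem[0x15]=0x9f, mem[0x0f]=0xfe, mem[0x28]=0x21, mem[0x04]=0xae, mem[0x19]=0x16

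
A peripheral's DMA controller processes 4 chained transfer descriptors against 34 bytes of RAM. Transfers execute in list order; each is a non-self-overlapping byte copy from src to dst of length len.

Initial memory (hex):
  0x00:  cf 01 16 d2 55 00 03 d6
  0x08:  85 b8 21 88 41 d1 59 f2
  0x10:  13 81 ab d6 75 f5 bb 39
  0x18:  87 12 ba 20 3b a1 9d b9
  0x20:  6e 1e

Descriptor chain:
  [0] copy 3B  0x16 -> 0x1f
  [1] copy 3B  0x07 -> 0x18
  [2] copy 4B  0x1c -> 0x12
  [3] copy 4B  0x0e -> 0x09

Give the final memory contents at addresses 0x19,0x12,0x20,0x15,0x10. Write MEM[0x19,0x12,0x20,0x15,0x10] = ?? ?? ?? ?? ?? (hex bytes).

[0] 0x16->0x1f len=3 : bb 39 87
[1] 0x07->0x18 len=3 : d6 85 b8
[2] 0x1c->0x12 len=4 : 3b a1 9d bb
[3] 0x0e->0x09 len=4 : 59 f2 13 81
query mem[0x19]=0x85, mem[0x12]=0x3b, mem[0x20]=0x39, mem[0x15]=0xbb, mem[0x10]=0x13

MEM[0x19,0x12,0x20,0x15,0x10] = 85 3b 39 bb 13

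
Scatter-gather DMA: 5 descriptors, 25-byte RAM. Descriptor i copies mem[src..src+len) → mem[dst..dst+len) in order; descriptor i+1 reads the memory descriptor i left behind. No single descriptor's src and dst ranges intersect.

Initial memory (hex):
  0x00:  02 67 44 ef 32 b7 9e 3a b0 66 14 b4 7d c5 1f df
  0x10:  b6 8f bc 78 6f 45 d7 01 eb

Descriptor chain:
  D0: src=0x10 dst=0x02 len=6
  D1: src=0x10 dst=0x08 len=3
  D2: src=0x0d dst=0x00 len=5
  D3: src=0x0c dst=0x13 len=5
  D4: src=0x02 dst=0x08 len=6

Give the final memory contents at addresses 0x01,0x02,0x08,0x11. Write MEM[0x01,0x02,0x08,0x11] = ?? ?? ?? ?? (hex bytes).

D0: mem[0x02..0x07] <- [b6 8f bc 78 6f 45]
D1: mem[0x08..0x0a] <- [b6 8f bc]
D2: mem[0x00..0x04] <- [c5 1f df b6 8f]
D3: mem[0x13..0x17] <- [7d c5 1f df b6]
D4: mem[0x08..0x0d] <- [df b6 8f 78 6f 45]
query mem[0x01]=0x1f, mem[0x02]=0xdf, mem[0x08]=0xdf, mem[0x11]=0x8f

MEM[0x01,0x02,0x08,0x11] = 1f df df 8f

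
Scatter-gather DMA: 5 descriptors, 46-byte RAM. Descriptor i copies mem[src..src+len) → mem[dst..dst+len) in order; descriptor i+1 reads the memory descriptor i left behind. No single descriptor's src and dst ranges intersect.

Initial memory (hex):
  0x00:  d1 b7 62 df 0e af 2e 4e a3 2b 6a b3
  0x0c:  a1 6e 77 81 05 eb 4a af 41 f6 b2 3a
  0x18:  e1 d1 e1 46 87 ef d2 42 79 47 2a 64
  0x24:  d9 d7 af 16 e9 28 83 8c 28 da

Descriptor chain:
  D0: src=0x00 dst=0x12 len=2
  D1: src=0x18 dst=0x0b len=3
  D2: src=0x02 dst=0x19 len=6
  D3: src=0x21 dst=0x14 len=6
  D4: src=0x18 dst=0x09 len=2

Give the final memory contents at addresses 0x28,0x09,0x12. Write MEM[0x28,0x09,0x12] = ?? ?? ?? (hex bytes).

MEM[0x28,0x09,0x12] = e9 d7 d1

[0] 0x00->0x12 len=2 : d1 b7
[1] 0x18->0x0b len=3 : e1 d1 e1
[2] 0x02->0x19 len=6 : 62 df 0e af 2e 4e
[3] 0x21->0x14 len=6 : 47 2a 64 d9 d7 af
[4] 0x18->0x09 len=2 : d7 af
query mem[0x28]=0xe9, mem[0x09]=0xd7, mem[0x12]=0xd1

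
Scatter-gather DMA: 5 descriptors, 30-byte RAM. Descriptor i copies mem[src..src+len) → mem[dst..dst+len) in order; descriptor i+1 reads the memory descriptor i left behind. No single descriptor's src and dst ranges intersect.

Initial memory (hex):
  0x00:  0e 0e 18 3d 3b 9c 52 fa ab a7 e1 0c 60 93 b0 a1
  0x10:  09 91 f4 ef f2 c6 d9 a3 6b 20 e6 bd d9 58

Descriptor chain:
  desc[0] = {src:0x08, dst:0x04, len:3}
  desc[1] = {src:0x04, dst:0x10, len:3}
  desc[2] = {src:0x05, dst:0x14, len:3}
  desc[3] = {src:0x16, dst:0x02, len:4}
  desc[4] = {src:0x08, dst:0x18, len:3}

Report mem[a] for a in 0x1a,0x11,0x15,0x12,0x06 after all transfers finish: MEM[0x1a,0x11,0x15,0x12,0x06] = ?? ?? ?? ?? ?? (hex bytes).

D0: mem[0x04..0x06] <- [ab a7 e1]
D1: mem[0x10..0x12] <- [ab a7 e1]
D2: mem[0x14..0x16] <- [a7 e1 fa]
D3: mem[0x02..0x05] <- [fa a3 6b 20]
D4: mem[0x18..0x1a] <- [ab a7 e1]
query mem[0x1a]=0xe1, mem[0x11]=0xa7, mem[0x15]=0xe1, mem[0x12]=0xe1, mem[0x06]=0xe1

MEM[0x1a,0x11,0x15,0x12,0x06] = e1 a7 e1 e1 e1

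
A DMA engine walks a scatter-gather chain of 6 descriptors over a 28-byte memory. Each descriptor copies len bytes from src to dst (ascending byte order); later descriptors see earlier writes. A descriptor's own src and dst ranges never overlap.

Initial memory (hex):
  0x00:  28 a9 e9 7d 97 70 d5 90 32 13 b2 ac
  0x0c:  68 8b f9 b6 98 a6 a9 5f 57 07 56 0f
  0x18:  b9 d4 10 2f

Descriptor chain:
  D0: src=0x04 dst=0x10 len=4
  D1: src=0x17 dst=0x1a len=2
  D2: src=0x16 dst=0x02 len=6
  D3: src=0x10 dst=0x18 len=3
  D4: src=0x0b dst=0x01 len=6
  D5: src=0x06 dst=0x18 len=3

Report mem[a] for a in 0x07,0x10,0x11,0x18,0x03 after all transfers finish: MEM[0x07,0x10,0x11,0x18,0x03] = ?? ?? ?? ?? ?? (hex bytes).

MEM[0x07,0x10,0x11,0x18,0x03] = b9 97 70 97 8b

D0: mem[0x10..0x13] <- [97 70 d5 90]
D1: mem[0x1a..0x1b] <- [0f b9]
D2: mem[0x02..0x07] <- [56 0f b9 d4 0f b9]
D3: mem[0x18..0x1a] <- [97 70 d5]
D4: mem[0x01..0x06] <- [ac 68 8b f9 b6 97]
D5: mem[0x18..0x1a] <- [97 b9 32]
query mem[0x07]=0xb9, mem[0x10]=0x97, mem[0x11]=0x70, mem[0x18]=0x97, mem[0x03]=0x8b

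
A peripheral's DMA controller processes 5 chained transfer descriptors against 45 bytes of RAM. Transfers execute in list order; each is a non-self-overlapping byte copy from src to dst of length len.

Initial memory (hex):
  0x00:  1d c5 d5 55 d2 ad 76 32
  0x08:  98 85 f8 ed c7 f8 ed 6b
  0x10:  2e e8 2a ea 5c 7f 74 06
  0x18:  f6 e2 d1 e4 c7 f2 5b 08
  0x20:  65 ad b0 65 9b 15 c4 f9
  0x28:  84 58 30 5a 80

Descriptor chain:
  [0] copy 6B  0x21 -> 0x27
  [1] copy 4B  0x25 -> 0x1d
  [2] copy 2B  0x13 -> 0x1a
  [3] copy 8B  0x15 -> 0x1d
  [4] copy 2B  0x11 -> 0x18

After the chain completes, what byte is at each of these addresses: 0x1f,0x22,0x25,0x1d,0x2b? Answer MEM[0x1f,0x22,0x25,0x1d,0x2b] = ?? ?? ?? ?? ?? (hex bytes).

MEM[0x1f,0x22,0x25,0x1d,0x2b] = 06 ea 15 7f 15

#0 dst[0x27+6] := {0xad,0xb0,0x65,0x9b,0x15,0xc4}
#1 dst[0x1d+4] := {0x15,0xc4,0xad,0xb0}
#2 dst[0x1a+2] := {0xea,0x5c}
#3 dst[0x1d+8] := {0x7f,0x74,0x06,0xf6,0xe2,0xea,0x5c,0xc7}
#4 dst[0x18+2] := {0xe8,0x2a}
query mem[0x1f]=0x06, mem[0x22]=0xea, mem[0x25]=0x15, mem[0x1d]=0x7f, mem[0x2b]=0x15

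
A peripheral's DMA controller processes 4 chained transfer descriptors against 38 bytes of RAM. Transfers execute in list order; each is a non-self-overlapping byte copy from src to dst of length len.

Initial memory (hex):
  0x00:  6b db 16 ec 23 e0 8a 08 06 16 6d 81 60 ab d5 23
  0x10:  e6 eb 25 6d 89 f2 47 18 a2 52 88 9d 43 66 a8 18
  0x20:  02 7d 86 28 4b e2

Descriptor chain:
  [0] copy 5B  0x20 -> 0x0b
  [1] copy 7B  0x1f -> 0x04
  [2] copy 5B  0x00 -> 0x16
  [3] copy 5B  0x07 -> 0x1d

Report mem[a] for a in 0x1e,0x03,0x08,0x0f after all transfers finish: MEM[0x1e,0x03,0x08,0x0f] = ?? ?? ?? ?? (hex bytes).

MEM[0x1e,0x03,0x08,0x0f] = 28 ec 28 4b

#0 dst[0x0b+5] := {0x02,0x7d,0x86,0x28,0x4b}
#1 dst[0x04+7] := {0x18,0x02,0x7d,0x86,0x28,0x4b,0xe2}
#2 dst[0x16+5] := {0x6b,0xdb,0x16,0xec,0x18}
#3 dst[0x1d+5] := {0x86,0x28,0x4b,0xe2,0x02}
query mem[0x1e]=0x28, mem[0x03]=0xec, mem[0x08]=0x28, mem[0x0f]=0x4b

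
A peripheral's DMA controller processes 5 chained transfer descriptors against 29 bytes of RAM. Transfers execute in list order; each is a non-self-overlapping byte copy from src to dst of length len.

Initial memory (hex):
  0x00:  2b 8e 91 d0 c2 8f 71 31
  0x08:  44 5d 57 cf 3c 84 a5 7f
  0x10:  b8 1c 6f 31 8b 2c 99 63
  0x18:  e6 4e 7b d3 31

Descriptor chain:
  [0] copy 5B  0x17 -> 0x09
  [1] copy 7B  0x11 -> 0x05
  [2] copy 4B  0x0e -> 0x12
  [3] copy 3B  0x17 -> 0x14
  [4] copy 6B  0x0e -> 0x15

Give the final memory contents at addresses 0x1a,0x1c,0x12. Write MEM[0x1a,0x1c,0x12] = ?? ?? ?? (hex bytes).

MEM[0x1a,0x1c,0x12] = 7f 31 a5

D0: mem[0x09..0x0d] <- [63 e6 4e 7b d3]
D1: mem[0x05..0x0b] <- [1c 6f 31 8b 2c 99 63]
D2: mem[0x12..0x15] <- [a5 7f b8 1c]
D3: mem[0x14..0x16] <- [63 e6 4e]
D4: mem[0x15..0x1a] <- [a5 7f b8 1c a5 7f]
query mem[0x1a]=0x7f, mem[0x1c]=0x31, mem[0x12]=0xa5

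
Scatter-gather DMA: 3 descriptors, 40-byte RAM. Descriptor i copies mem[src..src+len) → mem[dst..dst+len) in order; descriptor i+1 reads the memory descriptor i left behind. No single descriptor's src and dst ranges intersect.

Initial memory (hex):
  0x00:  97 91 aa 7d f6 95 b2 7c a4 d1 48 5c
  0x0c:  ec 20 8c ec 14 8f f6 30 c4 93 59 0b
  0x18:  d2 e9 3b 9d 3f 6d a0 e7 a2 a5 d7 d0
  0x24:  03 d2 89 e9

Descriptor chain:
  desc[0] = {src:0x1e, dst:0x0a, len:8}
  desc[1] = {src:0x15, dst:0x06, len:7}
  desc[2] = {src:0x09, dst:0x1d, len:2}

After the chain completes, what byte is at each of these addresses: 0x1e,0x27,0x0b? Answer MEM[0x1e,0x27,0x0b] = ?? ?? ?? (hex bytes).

[0] 0x1e->0x0a len=8 : a0 e7 a2 a5 d7 d0 03 d2
[1] 0x15->0x06 len=7 : 93 59 0b d2 e9 3b 9d
[2] 0x09->0x1d len=2 : d2 e9
query mem[0x1e]=0xe9, mem[0x27]=0xe9, mem[0x0b]=0x3b

MEM[0x1e,0x27,0x0b] = e9 e9 3b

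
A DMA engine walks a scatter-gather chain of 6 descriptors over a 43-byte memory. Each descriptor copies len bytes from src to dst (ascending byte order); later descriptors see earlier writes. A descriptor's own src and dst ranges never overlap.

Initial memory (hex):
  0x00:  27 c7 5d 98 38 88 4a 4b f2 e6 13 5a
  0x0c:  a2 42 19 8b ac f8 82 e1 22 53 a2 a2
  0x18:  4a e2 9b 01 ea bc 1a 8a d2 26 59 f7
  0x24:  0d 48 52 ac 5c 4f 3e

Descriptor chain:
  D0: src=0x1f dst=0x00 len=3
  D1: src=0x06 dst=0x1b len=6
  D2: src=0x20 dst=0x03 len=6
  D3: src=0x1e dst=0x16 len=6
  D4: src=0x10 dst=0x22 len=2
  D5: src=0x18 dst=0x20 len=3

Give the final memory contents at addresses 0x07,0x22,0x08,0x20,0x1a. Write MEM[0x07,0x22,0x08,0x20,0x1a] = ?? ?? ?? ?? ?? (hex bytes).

MEM[0x07,0x22,0x08,0x20,0x1a] = 0d 59 48 5a 59

#0 dst[0x00+3] := {0x8a,0xd2,0x26}
#1 dst[0x1b+6] := {0x4a,0x4b,0xf2,0xe6,0x13,0x5a}
#2 dst[0x03+6] := {0x5a,0x26,0x59,0xf7,0x0d,0x48}
#3 dst[0x16+6] := {0xe6,0x13,0x5a,0x26,0x59,0xf7}
#4 dst[0x22+2] := {0xac,0xf8}
#5 dst[0x20+3] := {0x5a,0x26,0x59}
query mem[0x07]=0x0d, mem[0x22]=0x59, mem[0x08]=0x48, mem[0x20]=0x5a, mem[0x1a]=0x59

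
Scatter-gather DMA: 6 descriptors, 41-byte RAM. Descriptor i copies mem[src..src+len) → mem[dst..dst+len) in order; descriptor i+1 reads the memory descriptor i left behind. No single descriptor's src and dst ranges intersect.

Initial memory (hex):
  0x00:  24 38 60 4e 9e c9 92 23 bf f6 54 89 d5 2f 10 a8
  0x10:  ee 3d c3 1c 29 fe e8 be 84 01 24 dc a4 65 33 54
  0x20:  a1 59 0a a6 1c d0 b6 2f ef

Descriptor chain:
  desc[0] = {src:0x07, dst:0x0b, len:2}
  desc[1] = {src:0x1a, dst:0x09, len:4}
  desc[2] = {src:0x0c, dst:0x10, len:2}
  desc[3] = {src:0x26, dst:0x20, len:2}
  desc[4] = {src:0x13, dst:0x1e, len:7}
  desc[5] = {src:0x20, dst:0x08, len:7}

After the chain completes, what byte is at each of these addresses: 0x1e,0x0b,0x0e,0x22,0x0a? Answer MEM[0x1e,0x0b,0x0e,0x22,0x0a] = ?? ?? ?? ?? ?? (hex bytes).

MEM[0x1e,0x0b,0x0e,0x22,0x0a] = 1c 84 b6 be be

  after D0: wrote 2B at 0x0b = 23bf
  after D1: wrote 4B at 0x09 = 24dca465
  after D2: wrote 2B at 0x10 = 652f
  after D3: wrote 2B at 0x20 = b62f
  after D4: wrote 7B at 0x1e = 1c29fee8be8401
  after D5: wrote 7B at 0x08 = fee8be8401d0b6
query mem[0x1e]=0x1c, mem[0x0b]=0x84, mem[0x0e]=0xb6, mem[0x22]=0xbe, mem[0x0a]=0xbe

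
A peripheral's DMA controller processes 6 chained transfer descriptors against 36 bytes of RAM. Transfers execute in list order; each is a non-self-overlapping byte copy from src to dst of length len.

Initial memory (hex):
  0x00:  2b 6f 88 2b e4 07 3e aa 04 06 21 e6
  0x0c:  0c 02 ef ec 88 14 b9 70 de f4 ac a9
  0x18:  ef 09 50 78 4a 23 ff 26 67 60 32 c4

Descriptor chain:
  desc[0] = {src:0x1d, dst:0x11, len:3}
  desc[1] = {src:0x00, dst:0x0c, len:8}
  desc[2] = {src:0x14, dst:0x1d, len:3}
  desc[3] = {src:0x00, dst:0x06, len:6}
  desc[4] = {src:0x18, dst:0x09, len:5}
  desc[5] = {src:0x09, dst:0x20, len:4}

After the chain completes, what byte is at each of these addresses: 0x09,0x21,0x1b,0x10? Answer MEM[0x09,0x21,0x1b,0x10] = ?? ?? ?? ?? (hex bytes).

MEM[0x09,0x21,0x1b,0x10] = ef 09 78 e4

  after D0: wrote 3B at 0x11 = 23ff26
  after D1: wrote 8B at 0x0c = 2b6f882be4073eaa
  after D2: wrote 3B at 0x1d = def4ac
  after D3: wrote 6B at 0x06 = 2b6f882be407
  after D4: wrote 5B at 0x09 = ef0950784a
  after D5: wrote 4B at 0x20 = ef095078
query mem[0x09]=0xef, mem[0x21]=0x09, mem[0x1b]=0x78, mem[0x10]=0xe4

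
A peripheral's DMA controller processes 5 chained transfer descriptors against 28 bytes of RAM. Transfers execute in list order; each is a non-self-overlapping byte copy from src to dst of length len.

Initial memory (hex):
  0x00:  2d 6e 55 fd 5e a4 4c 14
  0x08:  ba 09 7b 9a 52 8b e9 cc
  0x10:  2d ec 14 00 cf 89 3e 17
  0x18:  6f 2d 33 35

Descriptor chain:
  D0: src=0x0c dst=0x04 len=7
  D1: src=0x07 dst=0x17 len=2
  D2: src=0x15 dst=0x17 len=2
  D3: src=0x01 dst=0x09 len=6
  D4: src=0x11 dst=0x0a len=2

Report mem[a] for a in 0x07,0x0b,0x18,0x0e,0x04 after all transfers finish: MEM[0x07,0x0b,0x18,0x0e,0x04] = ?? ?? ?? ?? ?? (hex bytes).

#0 dst[0x04+7] := {0x52,0x8b,0xe9,0xcc,0x2d,0xec,0x14}
#1 dst[0x17+2] := {0xcc,0x2d}
#2 dst[0x17+2] := {0x89,0x3e}
#3 dst[0x09+6] := {0x6e,0x55,0xfd,0x52,0x8b,0xe9}
#4 dst[0x0a+2] := {0xec,0x14}
query mem[0x07]=0xcc, mem[0x0b]=0x14, mem[0x18]=0x3e, mem[0x0e]=0xe9, mem[0x04]=0x52

MEM[0x07,0x0b,0x18,0x0e,0x04] = cc 14 3e e9 52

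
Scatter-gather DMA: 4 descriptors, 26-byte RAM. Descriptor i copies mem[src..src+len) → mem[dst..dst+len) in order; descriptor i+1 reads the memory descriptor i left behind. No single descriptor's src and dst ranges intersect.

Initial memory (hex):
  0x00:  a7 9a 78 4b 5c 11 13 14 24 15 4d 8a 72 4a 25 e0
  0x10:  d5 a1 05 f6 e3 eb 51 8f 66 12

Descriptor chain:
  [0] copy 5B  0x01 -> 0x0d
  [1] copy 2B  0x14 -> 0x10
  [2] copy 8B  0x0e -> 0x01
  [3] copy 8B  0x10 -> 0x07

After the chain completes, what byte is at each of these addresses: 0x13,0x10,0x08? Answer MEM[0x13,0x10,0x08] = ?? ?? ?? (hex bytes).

#0 dst[0x0d+5] := {0x9a,0x78,0x4b,0x5c,0x11}
#1 dst[0x10+2] := {0xe3,0xeb}
#2 dst[0x01+8] := {0x78,0x4b,0xe3,0xeb,0x05,0xf6,0xe3,0xeb}
#3 dst[0x07+8] := {0xe3,0xeb,0x05,0xf6,0xe3,0xeb,0x51,0x8f}
query mem[0x13]=0xf6, mem[0x10]=0xe3, mem[0x08]=0xeb

MEM[0x13,0x10,0x08] = f6 e3 eb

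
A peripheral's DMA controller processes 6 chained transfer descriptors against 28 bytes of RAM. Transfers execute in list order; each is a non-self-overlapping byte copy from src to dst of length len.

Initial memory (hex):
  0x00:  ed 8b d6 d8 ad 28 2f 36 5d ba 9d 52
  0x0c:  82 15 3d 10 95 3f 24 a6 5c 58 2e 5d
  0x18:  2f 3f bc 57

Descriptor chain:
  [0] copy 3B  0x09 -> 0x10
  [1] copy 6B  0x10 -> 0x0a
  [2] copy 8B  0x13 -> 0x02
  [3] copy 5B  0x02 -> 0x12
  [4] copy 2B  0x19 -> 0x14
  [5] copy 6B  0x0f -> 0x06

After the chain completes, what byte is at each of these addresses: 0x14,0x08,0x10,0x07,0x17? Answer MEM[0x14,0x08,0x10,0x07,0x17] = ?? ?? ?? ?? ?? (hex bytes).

D0: mem[0x10..0x12] <- [ba 9d 52]
D1: mem[0x0a..0x0f] <- [ba 9d 52 a6 5c 58]
D2: mem[0x02..0x09] <- [a6 5c 58 2e 5d 2f 3f bc]
D3: mem[0x12..0x16] <- [a6 5c 58 2e 5d]
D4: mem[0x14..0x15] <- [3f bc]
D5: mem[0x06..0x0b] <- [58 ba 9d a6 5c 3f]
query mem[0x14]=0x3f, mem[0x08]=0x9d, mem[0x10]=0xba, mem[0x07]=0xba, mem[0x17]=0x5d

MEM[0x14,0x08,0x10,0x07,0x17] = 3f 9d ba ba 5d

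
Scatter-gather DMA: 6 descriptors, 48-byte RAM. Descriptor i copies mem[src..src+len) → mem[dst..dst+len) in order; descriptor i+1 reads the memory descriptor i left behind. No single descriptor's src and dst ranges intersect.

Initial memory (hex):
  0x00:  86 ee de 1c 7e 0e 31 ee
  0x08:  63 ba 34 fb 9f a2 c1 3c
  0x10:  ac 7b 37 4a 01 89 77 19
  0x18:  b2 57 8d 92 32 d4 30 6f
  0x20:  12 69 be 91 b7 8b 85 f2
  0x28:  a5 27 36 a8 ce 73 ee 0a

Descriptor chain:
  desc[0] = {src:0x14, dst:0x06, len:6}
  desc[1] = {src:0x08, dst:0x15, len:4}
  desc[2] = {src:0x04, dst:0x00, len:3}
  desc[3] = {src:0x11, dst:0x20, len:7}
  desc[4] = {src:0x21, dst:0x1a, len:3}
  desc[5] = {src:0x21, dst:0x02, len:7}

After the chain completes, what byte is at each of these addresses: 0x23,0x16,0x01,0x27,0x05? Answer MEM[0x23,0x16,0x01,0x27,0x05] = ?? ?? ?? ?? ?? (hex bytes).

MEM[0x23,0x16,0x01,0x27,0x05] = 01 19 0e f2 77

D0: mem[0x06..0x0b] <- [01 89 77 19 b2 57]
D1: mem[0x15..0x18] <- [77 19 b2 57]
D2: mem[0x00..0x02] <- [7e 0e 01]
D3: mem[0x20..0x26] <- [7b 37 4a 01 77 19 b2]
D4: mem[0x1a..0x1c] <- [37 4a 01]
D5: mem[0x02..0x08] <- [37 4a 01 77 19 b2 f2]
query mem[0x23]=0x01, mem[0x16]=0x19, mem[0x01]=0x0e, mem[0x27]=0xf2, mem[0x05]=0x77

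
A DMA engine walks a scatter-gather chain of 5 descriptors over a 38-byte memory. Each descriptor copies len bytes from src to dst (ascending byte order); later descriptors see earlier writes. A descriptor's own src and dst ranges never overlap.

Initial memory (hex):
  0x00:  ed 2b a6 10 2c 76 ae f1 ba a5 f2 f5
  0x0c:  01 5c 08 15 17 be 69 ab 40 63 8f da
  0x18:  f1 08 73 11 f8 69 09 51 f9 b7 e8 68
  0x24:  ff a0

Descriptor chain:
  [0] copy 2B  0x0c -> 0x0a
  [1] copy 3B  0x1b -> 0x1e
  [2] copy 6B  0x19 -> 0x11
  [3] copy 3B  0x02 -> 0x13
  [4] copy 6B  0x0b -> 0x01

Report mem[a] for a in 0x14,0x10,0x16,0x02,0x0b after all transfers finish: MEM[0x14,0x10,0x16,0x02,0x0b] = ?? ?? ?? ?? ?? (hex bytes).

MEM[0x14,0x10,0x16,0x02,0x0b] = 10 17 11 01 5c

  after D0: wrote 2B at 0x0a = 015c
  after D1: wrote 3B at 0x1e = 11f869
  after D2: wrote 6B at 0x11 = 087311f86911
  after D3: wrote 3B at 0x13 = a6102c
  after D4: wrote 6B at 0x01 = 5c015c081517
query mem[0x14]=0x10, mem[0x10]=0x17, mem[0x16]=0x11, mem[0x02]=0x01, mem[0x0b]=0x5c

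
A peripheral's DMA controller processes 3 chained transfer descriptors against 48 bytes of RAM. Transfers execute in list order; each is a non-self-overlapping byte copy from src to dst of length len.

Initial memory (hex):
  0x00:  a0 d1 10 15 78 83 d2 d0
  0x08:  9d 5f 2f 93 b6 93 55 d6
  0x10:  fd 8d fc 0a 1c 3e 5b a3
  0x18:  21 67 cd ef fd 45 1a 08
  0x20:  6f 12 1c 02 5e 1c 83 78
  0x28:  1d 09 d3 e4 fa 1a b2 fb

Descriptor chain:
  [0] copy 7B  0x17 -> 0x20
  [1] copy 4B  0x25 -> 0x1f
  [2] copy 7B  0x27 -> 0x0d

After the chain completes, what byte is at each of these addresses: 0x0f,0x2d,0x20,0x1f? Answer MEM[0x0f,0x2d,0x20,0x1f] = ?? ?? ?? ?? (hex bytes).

MEM[0x0f,0x2d,0x20,0x1f] = 09 1a 45 fd

D0: mem[0x20..0x26] <- [a3 21 67 cd ef fd 45]
D1: mem[0x1f..0x22] <- [fd 45 78 1d]
D2: mem[0x0d..0x13] <- [78 1d 09 d3 e4 fa 1a]
query mem[0x0f]=0x09, mem[0x2d]=0x1a, mem[0x20]=0x45, mem[0x1f]=0xfd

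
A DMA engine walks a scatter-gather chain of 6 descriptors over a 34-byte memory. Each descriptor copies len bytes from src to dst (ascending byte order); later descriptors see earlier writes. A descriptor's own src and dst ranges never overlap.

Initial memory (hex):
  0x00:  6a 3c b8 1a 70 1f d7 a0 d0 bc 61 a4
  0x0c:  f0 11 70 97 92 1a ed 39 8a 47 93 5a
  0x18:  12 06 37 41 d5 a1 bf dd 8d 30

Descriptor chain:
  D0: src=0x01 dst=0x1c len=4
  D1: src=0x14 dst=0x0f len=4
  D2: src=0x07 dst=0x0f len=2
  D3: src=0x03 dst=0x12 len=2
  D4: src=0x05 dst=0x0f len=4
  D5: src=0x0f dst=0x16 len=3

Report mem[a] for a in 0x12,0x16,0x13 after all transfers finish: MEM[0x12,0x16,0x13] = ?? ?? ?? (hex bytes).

MEM[0x12,0x16,0x13] = d0 1f 70

D0: mem[0x1c..0x1f] <- [3c b8 1a 70]
D1: mem[0x0f..0x12] <- [8a 47 93 5a]
D2: mem[0x0f..0x10] <- [a0 d0]
D3: mem[0x12..0x13] <- [1a 70]
D4: mem[0x0f..0x12] <- [1f d7 a0 d0]
D5: mem[0x16..0x18] <- [1f d7 a0]
query mem[0x12]=0xd0, mem[0x16]=0x1f, mem[0x13]=0x70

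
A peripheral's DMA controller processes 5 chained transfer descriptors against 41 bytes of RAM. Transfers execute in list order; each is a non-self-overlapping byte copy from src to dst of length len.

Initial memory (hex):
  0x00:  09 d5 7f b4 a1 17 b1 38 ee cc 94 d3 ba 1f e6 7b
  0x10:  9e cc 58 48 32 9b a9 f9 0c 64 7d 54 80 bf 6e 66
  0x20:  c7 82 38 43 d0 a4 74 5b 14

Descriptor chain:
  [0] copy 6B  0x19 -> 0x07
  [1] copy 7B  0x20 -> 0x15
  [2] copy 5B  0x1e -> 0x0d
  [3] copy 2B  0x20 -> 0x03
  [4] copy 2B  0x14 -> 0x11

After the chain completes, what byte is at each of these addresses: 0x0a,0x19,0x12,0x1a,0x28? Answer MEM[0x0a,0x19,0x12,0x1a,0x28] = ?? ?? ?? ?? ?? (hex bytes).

D0: mem[0x07..0x0c] <- [64 7d 54 80 bf 6e]
D1: mem[0x15..0x1b] <- [c7 82 38 43 d0 a4 74]
D2: mem[0x0d..0x11] <- [6e 66 c7 82 38]
D3: mem[0x03..0x04] <- [c7 82]
D4: mem[0x11..0x12] <- [32 c7]
query mem[0x0a]=0x80, mem[0x19]=0xd0, mem[0x12]=0xc7, mem[0x1a]=0xa4, mem[0x28]=0x14

MEM[0x0a,0x19,0x12,0x1a,0x28] = 80 d0 c7 a4 14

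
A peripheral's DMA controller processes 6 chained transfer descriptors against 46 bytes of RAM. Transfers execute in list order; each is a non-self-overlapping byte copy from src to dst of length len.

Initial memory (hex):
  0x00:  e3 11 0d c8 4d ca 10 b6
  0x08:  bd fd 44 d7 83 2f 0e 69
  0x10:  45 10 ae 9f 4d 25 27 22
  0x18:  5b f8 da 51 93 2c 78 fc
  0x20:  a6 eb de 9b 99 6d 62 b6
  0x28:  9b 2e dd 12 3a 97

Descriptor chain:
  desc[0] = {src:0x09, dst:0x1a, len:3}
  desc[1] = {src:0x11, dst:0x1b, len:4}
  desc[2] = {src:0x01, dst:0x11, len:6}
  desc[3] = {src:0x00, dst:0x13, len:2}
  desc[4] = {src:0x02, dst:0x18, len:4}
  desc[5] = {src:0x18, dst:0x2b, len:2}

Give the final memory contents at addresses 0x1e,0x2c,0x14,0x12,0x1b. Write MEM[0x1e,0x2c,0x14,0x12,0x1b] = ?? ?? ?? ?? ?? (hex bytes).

MEM[0x1e,0x2c,0x14,0x12,0x1b] = 4d c8 11 0d ca

#0 dst[0x1a+3] := {0xfd,0x44,0xd7}
#1 dst[0x1b+4] := {0x10,0xae,0x9f,0x4d}
#2 dst[0x11+6] := {0x11,0x0d,0xc8,0x4d,0xca,0x10}
#3 dst[0x13+2] := {0xe3,0x11}
#4 dst[0x18+4] := {0x0d,0xc8,0x4d,0xca}
#5 dst[0x2b+2] := {0x0d,0xc8}
query mem[0x1e]=0x4d, mem[0x2c]=0xc8, mem[0x14]=0x11, mem[0x12]=0x0d, mem[0x1b]=0xca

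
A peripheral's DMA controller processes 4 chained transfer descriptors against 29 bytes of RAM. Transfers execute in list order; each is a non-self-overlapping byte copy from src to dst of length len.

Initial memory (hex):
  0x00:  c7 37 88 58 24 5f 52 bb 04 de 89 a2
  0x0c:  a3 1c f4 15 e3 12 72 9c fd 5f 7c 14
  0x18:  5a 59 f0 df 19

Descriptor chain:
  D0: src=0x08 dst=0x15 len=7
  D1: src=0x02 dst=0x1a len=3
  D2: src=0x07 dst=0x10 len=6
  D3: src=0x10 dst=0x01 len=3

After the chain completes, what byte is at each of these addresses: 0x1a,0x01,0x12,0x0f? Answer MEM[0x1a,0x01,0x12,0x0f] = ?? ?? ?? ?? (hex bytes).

MEM[0x1a,0x01,0x12,0x0f] = 88 bb de 15

#0 dst[0x15+7] := {0x04,0xde,0x89,0xa2,0xa3,0x1c,0xf4}
#1 dst[0x1a+3] := {0x88,0x58,0x24}
#2 dst[0x10+6] := {0xbb,0x04,0xde,0x89,0xa2,0xa3}
#3 dst[0x01+3] := {0xbb,0x04,0xde}
query mem[0x1a]=0x88, mem[0x01]=0xbb, mem[0x12]=0xde, mem[0x0f]=0x15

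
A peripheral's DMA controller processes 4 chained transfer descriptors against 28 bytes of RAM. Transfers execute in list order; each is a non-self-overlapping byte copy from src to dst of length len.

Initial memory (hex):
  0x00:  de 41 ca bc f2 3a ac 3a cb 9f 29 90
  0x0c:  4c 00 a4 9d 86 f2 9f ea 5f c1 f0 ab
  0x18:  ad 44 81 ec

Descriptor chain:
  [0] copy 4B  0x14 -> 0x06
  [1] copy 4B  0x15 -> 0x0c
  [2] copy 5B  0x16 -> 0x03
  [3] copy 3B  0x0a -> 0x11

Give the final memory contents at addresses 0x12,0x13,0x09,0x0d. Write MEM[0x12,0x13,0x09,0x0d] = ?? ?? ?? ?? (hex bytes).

#0 dst[0x06+4] := {0x5f,0xc1,0xf0,0xab}
#1 dst[0x0c+4] := {0xc1,0xf0,0xab,0xad}
#2 dst[0x03+5] := {0xf0,0xab,0xad,0x44,0x81}
#3 dst[0x11+3] := {0x29,0x90,0xc1}
query mem[0x12]=0x90, mem[0x13]=0xc1, mem[0x09]=0xab, mem[0x0d]=0xf0

MEM[0x12,0x13,0x09,0x0d] = 90 c1 ab f0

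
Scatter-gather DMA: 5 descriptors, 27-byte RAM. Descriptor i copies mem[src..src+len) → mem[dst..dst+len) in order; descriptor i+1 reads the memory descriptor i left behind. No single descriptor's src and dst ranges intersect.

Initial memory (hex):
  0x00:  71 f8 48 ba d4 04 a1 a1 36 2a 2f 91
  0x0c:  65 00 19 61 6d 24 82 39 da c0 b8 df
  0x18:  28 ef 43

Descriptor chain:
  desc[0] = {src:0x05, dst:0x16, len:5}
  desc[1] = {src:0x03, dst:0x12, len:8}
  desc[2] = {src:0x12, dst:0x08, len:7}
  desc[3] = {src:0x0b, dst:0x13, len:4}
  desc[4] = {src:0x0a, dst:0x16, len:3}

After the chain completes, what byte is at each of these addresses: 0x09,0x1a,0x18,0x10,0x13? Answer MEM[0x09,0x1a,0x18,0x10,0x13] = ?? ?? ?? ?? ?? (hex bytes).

MEM[0x09,0x1a,0x18,0x10,0x13] = d4 2a a1 6d a1

[0] 0x05->0x16 len=5 : 04 a1 a1 36 2a
[1] 0x03->0x12 len=8 : ba d4 04 a1 a1 36 2a 2f
[2] 0x12->0x08 len=7 : ba d4 04 a1 a1 36 2a
[3] 0x0b->0x13 len=4 : a1 a1 36 2a
[4] 0x0a->0x16 len=3 : 04 a1 a1
query mem[0x09]=0xd4, mem[0x1a]=0x2a, mem[0x18]=0xa1, mem[0x10]=0x6d, mem[0x13]=0xa1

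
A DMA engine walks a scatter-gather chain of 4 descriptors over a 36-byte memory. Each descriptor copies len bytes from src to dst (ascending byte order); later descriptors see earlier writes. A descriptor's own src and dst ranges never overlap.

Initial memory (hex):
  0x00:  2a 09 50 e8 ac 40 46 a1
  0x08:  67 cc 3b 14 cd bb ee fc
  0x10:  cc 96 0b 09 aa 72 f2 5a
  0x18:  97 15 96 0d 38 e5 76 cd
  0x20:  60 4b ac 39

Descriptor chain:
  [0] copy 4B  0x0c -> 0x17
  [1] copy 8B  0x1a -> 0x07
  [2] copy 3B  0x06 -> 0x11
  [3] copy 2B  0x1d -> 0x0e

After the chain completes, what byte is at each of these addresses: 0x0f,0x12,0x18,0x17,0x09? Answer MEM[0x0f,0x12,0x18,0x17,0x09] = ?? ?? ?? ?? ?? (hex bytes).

[0] 0x0c->0x17 len=4 : cd bb ee fc
[1] 0x1a->0x07 len=8 : fc 0d 38 e5 76 cd 60 4b
[2] 0x06->0x11 len=3 : 46 fc 0d
[3] 0x1d->0x0e len=2 : e5 76
query mem[0x0f]=0x76, mem[0x12]=0xfc, mem[0x18]=0xbb, mem[0x17]=0xcd, mem[0x09]=0x38

MEM[0x0f,0x12,0x18,0x17,0x09] = 76 fc bb cd 38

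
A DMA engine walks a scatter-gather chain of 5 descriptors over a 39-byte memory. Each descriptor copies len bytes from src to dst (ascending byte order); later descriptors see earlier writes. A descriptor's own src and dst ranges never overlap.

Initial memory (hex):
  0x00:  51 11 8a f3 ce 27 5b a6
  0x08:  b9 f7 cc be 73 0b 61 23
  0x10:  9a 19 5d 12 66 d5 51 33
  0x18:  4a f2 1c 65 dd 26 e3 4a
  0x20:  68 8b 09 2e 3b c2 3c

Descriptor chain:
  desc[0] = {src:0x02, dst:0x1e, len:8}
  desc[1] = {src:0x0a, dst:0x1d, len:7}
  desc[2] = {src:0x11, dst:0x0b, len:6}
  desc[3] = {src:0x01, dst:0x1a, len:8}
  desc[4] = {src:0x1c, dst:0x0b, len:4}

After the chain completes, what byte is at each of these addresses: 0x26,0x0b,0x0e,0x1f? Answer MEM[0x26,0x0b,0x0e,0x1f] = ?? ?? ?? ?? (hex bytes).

#0 dst[0x1e+8] := {0x8a,0xf3,0xce,0x27,0x5b,0xa6,0xb9,0xf7}
#1 dst[0x1d+7] := {0xcc,0xbe,0x73,0x0b,0x61,0x23,0x9a}
#2 dst[0x0b+6] := {0x19,0x5d,0x12,0x66,0xd5,0x51}
#3 dst[0x1a+8] := {0x11,0x8a,0xf3,0xce,0x27,0x5b,0xa6,0xb9}
#4 dst[0x0b+4] := {0xf3,0xce,0x27,0x5b}
query mem[0x26]=0x3c, mem[0x0b]=0xf3, mem[0x0e]=0x5b, mem[0x1f]=0x5b

MEM[0x26,0x0b,0x0e,0x1f] = 3c f3 5b 5b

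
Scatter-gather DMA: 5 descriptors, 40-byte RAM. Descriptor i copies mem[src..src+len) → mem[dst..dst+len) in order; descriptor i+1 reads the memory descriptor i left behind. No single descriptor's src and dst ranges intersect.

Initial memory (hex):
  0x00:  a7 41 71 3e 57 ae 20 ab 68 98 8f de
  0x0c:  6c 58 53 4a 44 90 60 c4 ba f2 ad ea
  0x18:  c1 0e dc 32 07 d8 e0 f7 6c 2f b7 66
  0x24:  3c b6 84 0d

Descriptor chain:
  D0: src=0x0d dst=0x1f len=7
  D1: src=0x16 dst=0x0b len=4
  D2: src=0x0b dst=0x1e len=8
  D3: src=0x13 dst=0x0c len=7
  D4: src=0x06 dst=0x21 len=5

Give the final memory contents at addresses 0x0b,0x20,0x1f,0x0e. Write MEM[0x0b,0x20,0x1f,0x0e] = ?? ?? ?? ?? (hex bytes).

[0] 0x0d->0x1f len=7 : 58 53 4a 44 90 60 c4
[1] 0x16->0x0b len=4 : ad ea c1 0e
[2] 0x0b->0x1e len=8 : ad ea c1 0e 4a 44 90 60
[3] 0x13->0x0c len=7 : c4 ba f2 ad ea c1 0e
[4] 0x06->0x21 len=5 : 20 ab 68 98 8f
query mem[0x0b]=0xad, mem[0x20]=0xc1, mem[0x1f]=0xea, mem[0x0e]=0xf2

MEM[0x0b,0x20,0x1f,0x0e] = ad c1 ea f2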